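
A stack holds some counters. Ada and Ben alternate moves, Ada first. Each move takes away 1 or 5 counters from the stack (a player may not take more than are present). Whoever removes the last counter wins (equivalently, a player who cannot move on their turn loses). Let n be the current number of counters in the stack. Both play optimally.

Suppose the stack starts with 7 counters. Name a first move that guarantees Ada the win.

Remove 1, leaving 6.

Build the W/L table. Terminal = L. A non-terminal position is W if it has a move to some L; otherwise it is L.
n=0: no move → L
n=1: can move to 0, which is L ⇒ W
n=2: the only move is to 1(W), a W ⇒ L
n=3: can move to 2, which is L ⇒ W
n=4: the only move is to 3(W), a W ⇒ L
n=5: can move to 4, which is L ⇒ W
n=6: moves to 5(W), 1(W); every one is W ⇒ L
n=7: can move to 6, which is L ⇒ W
From 7, the L positions reachable in one move are: 6, 2. Any move reaching one of these is winning.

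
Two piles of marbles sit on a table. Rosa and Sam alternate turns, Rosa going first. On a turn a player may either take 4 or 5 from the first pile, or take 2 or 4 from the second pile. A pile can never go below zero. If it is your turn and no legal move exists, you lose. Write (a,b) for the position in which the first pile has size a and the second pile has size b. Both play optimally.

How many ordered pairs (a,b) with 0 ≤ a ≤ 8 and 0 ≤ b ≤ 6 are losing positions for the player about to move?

22

Classify positions by backward induction: terminal positions (no move available) are L. From any other position, the mover wins iff some move reaches an L.
Every move lowers a or b (never raises either), so fill the grid row by row in increasing a, and left to right within a row: each cell's successors are then already labelled.
      b=0  b=1  b=2  b=3  b=4  b=5  b=6
a=0:    L    L    W    W    W    W    L
a=1:    L    L    W    W    W    W    L
a=2:    L    L    W    W    W    W    L
a=3:    L    L    W    W    W    W    L
a=4:    W    W    L    L    W    W    W
a=5:    W    W    L    L    W    W    W
a=6:    W    W    L    L    W    W    W
a=7:    W    W    L    L    W    W    W
a=8:    W    W    W    W    L    L    W
Cells with no legal move (terminal, hence L): (0,0), (0,1), (1,0), (1,1), (2,0), (2,1), (3,0), (3,1).
The remaining L cells, each justified by listing all of its moves:
(0,6): moves to (0,4)(W), (0,2)(W); every one is W ⇒ L
(1,6): moves to (1,4)(W), (1,2)(W); every one is W ⇒ L
(2,6): moves to (2,4)(W), (2,2)(W); every one is W ⇒ L
(3,6): moves to (3,4)(W), (3,2)(W); every one is W ⇒ L
(4,2): moves to (0,2)(W), (4,0)(W); every one is W ⇒ L
(4,3): moves to (0,3)(W), (4,1)(W); every one is W ⇒ L
(5,2): moves to (1,2)(W), (0,2)(W), (5,0)(W); every one is W ⇒ L
(5,3): moves to (1,3)(W), (0,3)(W), (5,1)(W); every one is W ⇒ L
(6,2): moves to (2,2)(W), (1,2)(W), (6,0)(W); every one is W ⇒ L
(6,3): moves to (2,3)(W), (1,3)(W), (6,1)(W); every one is W ⇒ L
(7,2): moves to (3,2)(W), (2,2)(W), (7,0)(W); every one is W ⇒ L
(7,3): moves to (3,3)(W), (2,3)(W), (7,1)(W); every one is W ⇒ L
(8,4): moves to (4,4)(W), (3,4)(W), (8,2)(W), (8,0)(W); every one is W ⇒ L
(8,5): moves to (4,5)(W), (3,5)(W), (8,3)(W), (8,1)(W); every one is W ⇒ L
Every other cell has at least one move into one of the L cells above, so it is W.
L cells per row: a=0: 3, a=1: 3, a=2: 3, a=3: 3, a=4: 2, a=5: 2, a=6: 2, a=7: 2, a=8: 2; total 22.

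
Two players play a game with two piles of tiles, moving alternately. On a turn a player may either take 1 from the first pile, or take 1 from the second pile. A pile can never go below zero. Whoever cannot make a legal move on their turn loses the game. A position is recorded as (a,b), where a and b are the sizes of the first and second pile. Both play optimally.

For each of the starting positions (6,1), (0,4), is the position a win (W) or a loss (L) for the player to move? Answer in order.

Positions with no move are L. A position that does have a move is losing for the player to move precisely when every available move leads to a winning position for the opponent. Fill in the labels:
No move ever increases a pile, so every position that can arise here has a ≤ 6 and b ≤ 4; it is enough to label the cells with 0 ≤ a ≤ 6 and 0 ≤ b ≤ 4.
Every move lowers a or b (never raises either), so fill the grid row by row in increasing a, and left to right within a row: each cell's successors are then already labelled.
      b=0  b=1  b=2  b=3  b=4
a=0:    L    W    L    W    L
a=1:    W    L    W    L    W
a=2:    L    W    L    W    L
a=3:    W    L    W    L    W
a=4:    L    W    L    W    L
a=5:    W    L    W    L    W
a=6:    L    W    L    W    L
Cells with no legal move (terminal, hence L): (0,0).
The remaining L cells, each justified by listing all of its moves:
(0,2): L (sole option (0,1)(W) is W)
(0,4): L (sole option (0,3)(W) is W)
(1,1): L (options (0,1)(W), (1,0)(W) are all W)
(1,3): L (options (0,3)(W), (1,2)(W) are all W)
(2,0): L (sole option (1,0)(W) is W)
(2,2): L (options (1,2)(W), (2,1)(W) are all W)
(2,4): L (options (1,4)(W), (2,3)(W) are all W)
(3,1): L (options (2,1)(W), (3,0)(W) are all W)
(3,3): L (options (2,3)(W), (3,2)(W) are all W)
(4,0): L (sole option (3,0)(W) is W)
(4,2): L (options (3,2)(W), (4,1)(W) are all W)
(4,4): L (options (3,4)(W), (4,3)(W) are all W)
(5,1): L (options (4,1)(W), (5,0)(W) are all W)
(5,3): L (options (4,3)(W), (5,2)(W) are all W)
(6,0): L (sole option (5,0)(W) is W)
(6,2): L (options (5,2)(W), (6,1)(W) are all W)
(6,4): L (options (5,4)(W), (6,3)(W) are all W)
Every other cell has at least one move into one of the L cells above, so it is W.
(6,1): the move to (5,1) reaches an L cell, so W
(0,4): one of the L cells justified above, so L

(6,1): W, (0,4): L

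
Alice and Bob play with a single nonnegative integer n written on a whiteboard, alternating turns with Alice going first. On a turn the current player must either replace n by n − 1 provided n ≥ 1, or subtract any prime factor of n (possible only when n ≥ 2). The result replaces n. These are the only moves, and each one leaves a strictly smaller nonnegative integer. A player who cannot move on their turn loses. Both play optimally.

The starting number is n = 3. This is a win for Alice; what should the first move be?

Classify positions by backward induction: terminal positions (no move available) are L. From any other position, the mover wins iff some move reaches an L.
n=0: no move → L
n=1: →0(L), so W
n=2: →0(L), so W
n=3: →0(L), so W
From 3, the L positions reachable in one move are: 0.

Move to 0.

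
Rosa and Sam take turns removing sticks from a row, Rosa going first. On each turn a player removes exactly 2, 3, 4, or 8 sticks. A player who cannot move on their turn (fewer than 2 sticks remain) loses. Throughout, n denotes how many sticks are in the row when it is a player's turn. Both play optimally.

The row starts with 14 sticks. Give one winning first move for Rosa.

Positions with no move are L. A position that does have a move is losing for the player to move precisely when every available move leads to a winning position for the opponent. Fill in the labels:
n=0: no move → L
n=1: no move → L
n=2: reaches L-position 0 → W
n=3: reaches L-position 1 → W
n=4: reaches L-position 1 → W
n=5: reaches L-position 1 → W
n=6: only reaches 4(W), 3(W), 2(W), all W → L
n=7: only reaches 5(W), 4(W), 3(W), all W → L
n=8: reaches L-position 6 → W
n=9: reaches L-position 7 → W
n=10: reaches L-position 7 → W
n=11: reaches L-position 7 → W
n=12: only reaches 10(W), 9(W), 8(W), 4(W), all W → L
n=13: only reaches 11(W), 10(W), 9(W), 5(W), all W → L
n=14: reaches L-position 12 → W
From 14, the L positions reachable in one move are: 12, 6. Any move reaching one of these is winning.

Remove 2, leaving 12.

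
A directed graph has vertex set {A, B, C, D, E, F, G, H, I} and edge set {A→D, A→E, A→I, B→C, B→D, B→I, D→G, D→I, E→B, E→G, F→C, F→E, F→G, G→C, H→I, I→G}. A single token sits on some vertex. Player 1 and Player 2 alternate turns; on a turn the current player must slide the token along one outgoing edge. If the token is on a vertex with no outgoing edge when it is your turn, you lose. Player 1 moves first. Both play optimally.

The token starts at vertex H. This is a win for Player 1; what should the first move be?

Label each position W (a win for the player to move) or L (a loss). A position with no legal move is L; any other position is W exactly when some move reaches an L, and L when every move reaches a W.
Every edge goes from a vertex to one that appears earlier in the order C, G, I, D, B, E, A, F, H, so processing vertices in that order labels each vertex after all of its successors.
C: no outgoing edge → L
G: reaches L-position C → W
I: only reaches G(W), which is W → L
D: reaches L-position I → W
B: reaches L-position I → W
E: only reaches B(W), G(W), all W → L
A: reaches L-position E → W
F: reaches L-position E → W
H: reaches L-position I → W
From H, the L positions reachable in one move are: I.

Move to I.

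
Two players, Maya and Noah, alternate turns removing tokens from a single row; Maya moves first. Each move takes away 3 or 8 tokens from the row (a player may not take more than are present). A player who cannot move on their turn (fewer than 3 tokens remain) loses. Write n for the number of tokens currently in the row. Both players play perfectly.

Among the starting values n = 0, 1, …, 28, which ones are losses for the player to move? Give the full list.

0, 1, 2, 6, 7, 11, 12, 13, 17, 18, 22, 23, 24, 28

Classify positions by backward induction: terminal positions (no move available) are L. From any other position, the mover wins iff some move reaches an L.
n=0: no move → L
n=1: no move → L
n=2: no move → L
n=3: reaches L-position 0 → W
n=4: reaches L-position 1 → W
n=5: reaches L-position 2 → W
n=6: only reaches 3(W), which is W → L
n=7: only reaches 4(W), which is W → L
n=8: reaches L-position 0 → W
n=9: reaches L-position 6 → W
n=10: reaches L-position 7 → W
n=11: only reaches 8(W), 3(W), all W → L
n=12: only reaches 9(W), 4(W), all W → L
n=13: only reaches 10(W), 5(W), all W → L
n=14: reaches L-position 11 → W
n=15: reaches L-position 12 → W
n=16: reaches L-position 13 → W
n=17: only reaches 14(W), 9(W), all W → L
n=18: only reaches 15(W), 10(W), all W → L
n=19: reaches L-position 11 → W
n=20: reaches L-position 17 → W
n=21: reaches L-position 18 → W
n=22: only reaches 19(W), 14(W), all W → L
n=23: only reaches 20(W), 15(W), all W → L
n=24: only reaches 21(W), 16(W), all W → L
n=25: reaches L-position 22 → W
n=26: reaches L-position 23 → W
n=27: reaches L-position 24 → W
n=28: only reaches 25(W), 20(W), all W → L
The losing starting values of n are exactly the entries labelled L in this table (14 of them).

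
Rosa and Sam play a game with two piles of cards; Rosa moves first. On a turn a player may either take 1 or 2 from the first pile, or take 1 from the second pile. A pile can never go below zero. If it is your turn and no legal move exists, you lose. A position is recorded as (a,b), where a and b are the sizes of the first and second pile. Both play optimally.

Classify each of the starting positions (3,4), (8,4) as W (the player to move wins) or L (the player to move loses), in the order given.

Work bottom-up. With no move the player to move loses. Otherwise the position is W if at least one move leads to an L position for the opponent, and L if every move leads to a W.
No move ever increases a pile, so every position that can arise here has a ≤ 8 and b ≤ 4; it is enough to label the cells with 0 ≤ a ≤ 8 and 0 ≤ b ≤ 4.
Every move lowers a or b (never raises either), so fill the grid row by row in increasing a, and left to right within a row: each cell's successors are then already labelled.
      b=0  b=1  b=2  b=3  b=4
a=0:    L    W    L    W    L
a=1:    W    L    W    L    W
a=2:    W    W    W    W    W
a=3:    L    W    L    W    L
a=4:    W    L    W    L    W
a=5:    W    W    W    W    W
a=6:    L    W    L    W    L
a=7:    W    L    W    L    W
a=8:    W    W    W    W    W
Cells with no legal move (terminal, hence L): (0,0).
The remaining L cells, each justified by listing all of its moves:
(0,2): →(0,1)(W) only, which is W, so L
(0,4): →(0,3)(W) only, which is W, so L
(1,1): →(0,1)(W), (1,0)(W) — all W, so L
(1,3): →(0,3)(W), (1,2)(W) — all W, so L
(3,0): →(2,0)(W), (1,0)(W) — all W, so L
(3,2): →(2,2)(W), (1,2)(W), (3,1)(W) — all W, so L
(3,4): →(2,4)(W), (1,4)(W), (3,3)(W) — all W, so L
(4,1): →(3,1)(W), (2,1)(W), (4,0)(W) — all W, so L
(4,3): →(3,3)(W), (2,3)(W), (4,2)(W) — all W, so L
(6,0): →(5,0)(W), (4,0)(W) — all W, so L
(6,2): →(5,2)(W), (4,2)(W), (6,1)(W) — all W, so L
(6,4): →(5,4)(W), (4,4)(W), (6,3)(W) — all W, so L
(7,1): →(6,1)(W), (5,1)(W), (7,0)(W) — all W, so L
(7,3): →(6,3)(W), (5,3)(W), (7,2)(W) — all W, so L
Every other cell has at least one move into one of the L cells above, so it is W.
(3,4): one of the L cells justified above, so L
(8,4): the move to (6,4) reaches an L cell, so W

(3,4): L, (8,4): W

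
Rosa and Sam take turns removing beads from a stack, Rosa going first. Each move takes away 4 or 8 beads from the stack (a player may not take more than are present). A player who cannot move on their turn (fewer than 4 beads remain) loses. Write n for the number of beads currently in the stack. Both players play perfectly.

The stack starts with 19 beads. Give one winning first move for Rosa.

Remove 4, leaving 15.

Label each position W (a win for the player to move) or L (a loss). A position with no legal move is L; any other position is W exactly when some move reaches an L, and L when every move reaches a W.
n=0: no move → L
n=1: no move → L
n=2: no move → L
n=3: no move → L
n=4: →0(L), so W
n=5: →1(L), so W
n=6: →2(L), so W
n=7: →3(L), so W
n=8: →0(L), so W
n=9: →1(L), so W
n=10: →2(L), so W
n=11: →3(L), so W
n=12: →8(W), 4(W) — all W, so L
n=13: →9(W), 5(W) — all W, so L
n=14: →10(W), 6(W) — all W, so L
n=15: →11(W), 7(W) — all W, so L
n=16: →12(L), so W
n=17: →13(L), so W
n=18: →14(L), so W
n=19: →15(L), so W
From 19, the L positions reachable in one move are: 15.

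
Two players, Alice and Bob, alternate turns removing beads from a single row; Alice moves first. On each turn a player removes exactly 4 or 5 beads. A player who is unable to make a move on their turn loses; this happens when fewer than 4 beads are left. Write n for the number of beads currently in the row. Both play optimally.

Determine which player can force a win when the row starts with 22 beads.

Compute win/loss labels from the base case upward. A position with no move is L. Any other position is W if it can reach an L in one move, else L.
n=0: no move → L
n=1: no move → L
n=2: no move → L
n=3: no move → L
n=4: W (go to 0, an L position)
n=5: W (go to 1, an L position)
n=6: W (go to 2, an L position)
n=7: W (go to 3, an L position)
n=8: W (go to 3, an L position)
n=9: L (options 5(W), 4(W) are all W)
n=10: L (options 6(W), 5(W) are all W)
n=11: L (options 7(W), 6(W) are all W)
n=12: L (options 8(W), 7(W) are all W)
n=13: W (go to 9, an L position)
n=14: W (go to 10, an L position)
n=15: W (go to 11, an L position)
n=16: W (go to 12, an L position)
n=17: W (go to 12, an L position)
n=18: L (options 14(W), 13(W) are all W)
n=19: L (options 15(W), 14(W) are all W)
n=20: L (options 16(W), 15(W) are all W)
n=21: L (options 17(W), 16(W) are all W)
n=22: W (go to 18, an L position)
From 22 Alice can remove 4, leaving 18, reaching an L position.

Alice wins.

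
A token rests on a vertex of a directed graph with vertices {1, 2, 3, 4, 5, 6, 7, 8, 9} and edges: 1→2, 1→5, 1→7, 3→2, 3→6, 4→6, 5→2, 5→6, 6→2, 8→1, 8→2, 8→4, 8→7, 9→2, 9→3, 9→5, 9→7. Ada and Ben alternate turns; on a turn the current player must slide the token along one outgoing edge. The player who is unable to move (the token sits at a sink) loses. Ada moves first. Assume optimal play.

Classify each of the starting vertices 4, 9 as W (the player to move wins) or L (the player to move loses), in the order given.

Work bottom-up. With no move the player to move loses. Otherwise the position is W if at least one move leads to an L position for the opponent, and L if every move leads to a W.
Every edge goes from a vertex to one that appears earlier in the order 7, 2, 6, 5, 3, 1, 9, 4, 8, so processing vertices in that order labels each vertex after all of its successors.
7: no outgoing edge → L
2: no outgoing edge → L
6: reaches L-position 2 → W
5: reaches L-position 2 → W
3: reaches L-position 2 → W
1: reaches L-position 2 → W
9: reaches L-position 2 → W
4: only reaches 6(W), which is W → L
8: reaches L-position 4 → W

4: L, 9: W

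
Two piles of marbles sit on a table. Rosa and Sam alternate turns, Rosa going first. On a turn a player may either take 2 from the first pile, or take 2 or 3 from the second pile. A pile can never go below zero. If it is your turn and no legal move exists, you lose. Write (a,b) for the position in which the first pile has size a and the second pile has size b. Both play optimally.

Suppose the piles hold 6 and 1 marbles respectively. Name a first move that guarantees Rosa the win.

Label each position W (a win for the player to move) or L (a loss). A position with no legal move is L; any other position is W exactly when some move reaches an L, and L when every move reaches a W.
No move ever increases a pile, so every position that can arise here has a ≤ 6 and b ≤ 1; it is enough to label the cells with 0 ≤ a ≤ 6 and 0 ≤ b ≤ 1.
Every move lowers a or b (never raises either), so fill the grid row by row in increasing a, and left to right within a row: each cell's successors are then already labelled.
      b=0  b=1
a=0:    L    L
a=1:    L    L
a=2:    W    W
a=3:    W    W
a=4:    L    L
a=5:    L    L
a=6:    W    W
Cells with no legal move (terminal, hence L): (0,0), (0,1), (1,0), (1,1).
The remaining L cells, each justified by listing all of its moves:
(4,0): →(2,0)(W) only, which is W, so L
(4,1): →(2,1)(W) only, which is W, so L
(5,0): →(3,0)(W) only, which is W, so L
(5,1): →(3,1)(W) only, which is W, so L
Every other cell has at least one move into one of the L cells above, so it is W.
From (6,1), the L positions reachable in one move are: (4,1).

Move to (4,1).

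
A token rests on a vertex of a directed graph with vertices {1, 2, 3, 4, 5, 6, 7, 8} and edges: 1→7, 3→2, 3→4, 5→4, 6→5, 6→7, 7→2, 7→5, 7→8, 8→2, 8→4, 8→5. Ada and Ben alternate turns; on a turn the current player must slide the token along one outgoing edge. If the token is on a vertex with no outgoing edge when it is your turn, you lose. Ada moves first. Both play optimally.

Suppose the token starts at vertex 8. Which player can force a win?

Ada wins.

Build the W/L table. Terminal = L. A non-terminal position is W if it has a move to some L; otherwise it is L.
Every edge goes from a vertex to one that appears earlier in the order 4, 2, 5, 3, 8, 7, 6, 1, so processing vertices in that order labels each vertex after all of its successors.
4: no outgoing edge → L
2: no outgoing edge → L
5: reaches L-position 4 → W
3: reaches L-position 2 → W
8: reaches L-position 2 → W
7: reaches L-position 2 → W
6: only reaches 7(W), 5(W), all W → L
1: only reaches 7(W), which is W → L
From 8 Ada can move to 2, reaching an L position.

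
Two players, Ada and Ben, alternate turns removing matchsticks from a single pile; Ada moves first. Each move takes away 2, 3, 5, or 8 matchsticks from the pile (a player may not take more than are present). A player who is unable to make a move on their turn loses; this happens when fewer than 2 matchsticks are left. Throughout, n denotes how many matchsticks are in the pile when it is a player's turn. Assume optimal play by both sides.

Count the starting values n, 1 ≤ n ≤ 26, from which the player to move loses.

Use the standard recursion: the mover loses at a terminal position; elsewhere, the mover wins exactly when some move hands the opponent an L position.
n=0: no move → L
n=1: no move → L
n=2: →0(L), so W
n=3: →1(L), so W
n=4: →1(L), so W
n=5: →0(L), so W
n=6: →1(L), so W
n=7: →5(W), 4(W), 2(W) — all W, so L
n=8: →0(L), so W
n=9: →7(L), so W
n=10: →7(L), so W
n=11: →9(W), 8(W), 6(W), 3(W) — all W, so L
n=12: →7(L), so W
n=13: →11(L), so W
n=14: →11(L), so W
n=15: →7(L), so W
n=16: →11(L), so W
n=17: →15(W), 14(W), 12(W), 9(W) — all W, so L
n=18: →16(W), 15(W), 13(W), 10(W) — all W, so L
n=19: →17(L), so W
n=20: →18(L), so W
n=21: →18(L), so W
n=22: →17(L), so W
n=23: →18(L), so W
n=24: →22(W), 21(W), 19(W), 16(W) — all W, so L
n=25: →17(L), so W
n=26: →24(L), so W
L entries with 1 ≤ n ≤ 26 (n=0 is outside the asked range and is not counted): n = 1, 7, 11, 17, 18, 24; that makes 6.

6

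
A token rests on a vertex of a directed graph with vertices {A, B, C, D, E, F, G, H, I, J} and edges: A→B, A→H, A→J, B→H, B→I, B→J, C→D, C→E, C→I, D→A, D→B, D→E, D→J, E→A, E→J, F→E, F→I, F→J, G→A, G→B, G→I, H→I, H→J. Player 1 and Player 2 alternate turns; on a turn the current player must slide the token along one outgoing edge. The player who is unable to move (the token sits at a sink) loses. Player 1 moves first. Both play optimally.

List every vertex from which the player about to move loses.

Work bottom-up. With no move the player to move loses. Otherwise the position is W if at least one move leads to an L position for the opponent, and L if every move leads to a W.
Every edge goes from a vertex to one that appears earlier in the order J, I, H, B, A, E, G, D, C, F, so processing vertices in that order labels each vertex after all of its successors.
J: no outgoing edge → L
I: no outgoing edge → L
H: W (go to I, an L position)
B: W (go to I, an L position)
A: W (go to J, an L position)
E: W (go to J, an L position)
G: W (go to I, an L position)
D: W (go to J, an L position)
C: W (go to I, an L position)
F: W (go to I, an L position)
Reading off the rows marked L gives the requested list; there are 2 such vertices.

I, J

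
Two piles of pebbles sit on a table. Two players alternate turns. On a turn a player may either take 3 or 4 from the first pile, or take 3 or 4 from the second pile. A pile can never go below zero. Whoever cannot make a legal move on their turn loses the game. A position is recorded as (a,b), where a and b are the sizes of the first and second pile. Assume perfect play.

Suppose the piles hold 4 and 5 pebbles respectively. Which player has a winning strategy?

The second player wins.

Build the W/L table. Terminal = L. A non-terminal position is W if it has a move to some L; otherwise it is L.
No move ever increases a pile, so every position that can arise here has a ≤ 4 and b ≤ 5; it is enough to label the cells with 0 ≤ a ≤ 4 and 0 ≤ b ≤ 5.
Every move lowers a or b (never raises either), so fill the grid row by row in increasing a, and left to right within a row: each cell's successors are then already labelled.
      b=0  b=1  b=2  b=3  b=4  b=5
a=0:    L    L    L    W    W    W
a=1:    L    L    L    W    W    W
a=2:    L    L    L    W    W    W
a=3:    W    W    W    L    L    L
a=4:    W    W    W    L    L    L
Cells with no legal move (terminal, hence L): (0,0), (0,1), (0,2), (1,0), (1,1), (1,2), (2,0), (2,1), (2,2).
The remaining L cells, each justified by listing all of its moves:
(3,3): only reaches (0,3)(W), (3,0)(W), all W → L
(3,4): only reaches (0,4)(W), (3,1)(W), (3,0)(W), all W → L
(3,5): only reaches (0,5)(W), (3,2)(W), (3,1)(W), all W → L
(4,3): only reaches (1,3)(W), (0,3)(W), (4,0)(W), all W → L
(4,4): only reaches (1,4)(W), (0,4)(W), (4,1)(W), (4,0)(W), all W → L
(4,5): only reaches (1,5)(W), (0,5)(W), (4,2)(W), (4,1)(W), all W → L
Every other cell has at least one move into one of the L cells above, so it is W.
The starting position (4,5) is L: whatever the player to move does, the opponent receives a W position.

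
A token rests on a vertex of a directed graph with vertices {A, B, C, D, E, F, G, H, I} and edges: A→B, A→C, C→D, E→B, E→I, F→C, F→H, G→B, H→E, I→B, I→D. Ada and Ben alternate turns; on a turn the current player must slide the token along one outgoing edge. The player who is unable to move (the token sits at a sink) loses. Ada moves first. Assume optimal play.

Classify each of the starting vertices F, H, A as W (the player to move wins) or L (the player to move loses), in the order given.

Work bottom-up. With no move the player to move loses. Otherwise the position is W if at least one move leads to an L position for the opponent, and L if every move leads to a W.
Every edge goes from a vertex to one that appears earlier in the order D, B, G, I, C, E, A, H, F, so processing vertices in that order labels each vertex after all of its successors.
D: no outgoing edge → L
B: no outgoing edge → L
G: can move to B, which is L ⇒ W
I: can move to B, which is L ⇒ W
C: can move to D, which is L ⇒ W
E: can move to B, which is L ⇒ W
A: can move to B, which is L ⇒ W
H: the only move is to E(W), a W ⇒ L
F: can move to H, which is L ⇒ W

F: W, H: L, A: W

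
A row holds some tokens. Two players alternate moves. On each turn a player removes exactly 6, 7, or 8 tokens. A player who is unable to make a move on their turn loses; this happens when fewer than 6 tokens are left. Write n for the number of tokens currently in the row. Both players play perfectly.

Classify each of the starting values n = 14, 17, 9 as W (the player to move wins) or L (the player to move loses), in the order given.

14: L, 17: L, 9: W

Label each position W (a win for the player to move) or L (a loss). A position with no legal move is L; any other position is W exactly when some move reaches an L, and L when every move reaches a W.
n=0: no move → L
n=1: no move → L
n=2: no move → L
n=3: no move → L
n=4: no move → L
n=5: no move → L
n=6: W (go to 0, an L position)
n=7: W (go to 1, an L position)
n=8: W (go to 2, an L position)
n=9: W (go to 3, an L position)
n=10: W (go to 4, an L position)
n=11: W (go to 5, an L position)
n=12: W (go to 5, an L position)
n=13: W (go to 5, an L position)
n=14: L (options 8(W), 7(W), 6(W) are all W)
n=15: L (options 9(W), 8(W), 7(W) are all W)
n=16: L (options 10(W), 9(W), 8(W) are all W)
n=17: L (options 11(W), 10(W), 9(W) are all W)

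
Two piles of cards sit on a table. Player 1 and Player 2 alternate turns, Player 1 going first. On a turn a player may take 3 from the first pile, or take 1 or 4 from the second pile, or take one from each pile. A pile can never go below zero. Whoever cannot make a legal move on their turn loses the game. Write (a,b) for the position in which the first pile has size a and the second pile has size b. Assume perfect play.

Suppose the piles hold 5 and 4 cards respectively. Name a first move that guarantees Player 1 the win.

Move to (5,3).

Use the standard recursion: the mover loses at a terminal position; elsewhere, the mover wins exactly when some move hands the opponent an L position.
No move ever increases a pile, so every position that can arise here has a ≤ 5 and b ≤ 4; it is enough to label the cells with 0 ≤ a ≤ 5 and 0 ≤ b ≤ 4.
Every move lowers a or b (never raises either), so fill the grid row by row in increasing a, and left to right within a row: each cell's successors are then already labelled.
      b=0  b=1  b=2  b=3  b=4
a=0:    L    W    L    W    W
a=1:    L    W    L    W    W
a=2:    L    W    L    W    W
a=3:    W    W    W    W    L
a=4:    W    L    W    L    W
a=5:    W    L    W    L    W
Cells with no legal move (terminal, hence L): (0,0), (1,0), (2,0).
The remaining L cells, each justified by listing all of its moves:
(0,2): only reaches (0,1)(W), which is W → L
(1,2): only reaches (1,1)(W), (0,1)(W), all W → L
(2,2): only reaches (2,1)(W), (1,1)(W), all W → L
(3,4): only reaches (0,4)(W), (3,3)(W), (3,0)(W), (2,3)(W), all W → L
(4,1): only reaches (1,1)(W), (4,0)(W), (3,0)(W), all W → L
(4,3): only reaches (1,3)(W), (4,2)(W), (3,2)(W), all W → L
(5,1): only reaches (2,1)(W), (5,0)(W), (4,0)(W), all W → L
(5,3): only reaches (2,3)(W), (5,2)(W), (4,2)(W), all W → L
Every other cell has at least one move into one of the L cells above, so it is W.
From (5,4), the L positions reachable in one move are: (5,3), (4,3). Any move reaching one of these is winning.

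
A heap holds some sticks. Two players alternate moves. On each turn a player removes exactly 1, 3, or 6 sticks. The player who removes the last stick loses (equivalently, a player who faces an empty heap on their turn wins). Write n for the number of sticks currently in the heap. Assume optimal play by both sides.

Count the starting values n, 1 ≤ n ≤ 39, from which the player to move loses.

14

Classify positions by backward induction: terminal positions (no move available) are W. From any other position, the mover wins iff some move reaches an L.
n=0: no move; the opponent has just taken the last stick and therefore loses → W
n=1: only reaches 0(W), which is W → L
n=2: reaches L-position 1 → W
n=3: only reaches 2(W), 0(W), all W → L
n=4: reaches L-position 3 → W
n=5: only reaches 4(W), 2(W), all W → L
n=6: reaches L-position 5 → W
n=7: reaches L-position 1 → W
n=8: reaches L-position 5 → W
n=9: reaches L-position 3 → W
n=10: only reaches 9(W), 7(W), 4(W), all W → L
n=11: reaches L-position 10 → W
n=12: only reaches 11(W), 9(W), 6(W), all W → L
n=13: reaches L-position 12 → W
n=14: only reaches 13(W), 11(W), 8(W), all W → L
n=15: reaches L-position 14 → W
n=16: reaches L-position 10 → W
n=17: reaches L-position 14 → W
n=18: reaches L-position 12 → W
n=19: only reaches 18(W), 16(W), 13(W), all W → L
n=20: reaches L-position 19 → W
n=21: only reaches 20(W), 18(W), 15(W), all W → L
n=22: reaches L-position 21 → W
n=23: only reaches 22(W), 20(W), 17(W), all W → L
n=24: reaches L-position 23 → W
n=25: reaches L-position 19 → W
n=26: reaches L-position 23 → W
n=27: reaches L-position 21 → W
n=28: only reaches 27(W), 25(W), 22(W), all W → L
n=29: reaches L-position 28 → W
n=30: only reaches 29(W), 27(W), 24(W), all W → L
n=31: reaches L-position 30 → W
n=32: only reaches 31(W), 29(W), 26(W), all W → L
n=33: reaches L-position 32 → W
n=34: reaches L-position 28 → W
n=35: reaches L-position 32 → W
n=36: reaches L-position 30 → W
n=37: only reaches 36(W), 34(W), 31(W), all W → L
n=38: reaches L-position 37 → W
n=39: only reaches 38(W), 36(W), 33(W), all W → L
L entries with 1 ≤ n ≤ 39 (the range starts at n=1): n = 1, 3, 5, 10, 12, 14, 19, 21, 23, 28, 30, 32, 37, 39; that makes 14.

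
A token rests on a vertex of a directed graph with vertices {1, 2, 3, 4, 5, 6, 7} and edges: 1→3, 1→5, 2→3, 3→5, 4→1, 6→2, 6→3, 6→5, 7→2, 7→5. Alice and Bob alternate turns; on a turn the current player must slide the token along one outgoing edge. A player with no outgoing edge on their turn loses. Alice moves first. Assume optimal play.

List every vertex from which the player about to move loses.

Label each position W (a win for the player to move) or L (a loss). A position with no legal move is L; any other position is W exactly when some move reaches an L, and L when every move reaches a W.
Every edge goes from a vertex to one that appears earlier in the order 5, 3, 2, 1, 6, 4, 7, so processing vertices in that order labels each vertex after all of its successors.
5: no outgoing edge → L
3: →5(L), so W
2: →3(W) only, which is W, so L
1: →5(L), so W
6: →2(L), so W
4: →1(W) only, which is W, so L
7: →2(L), so W
Reading off the rows marked L gives the requested list; there are 3 such vertices.

2, 4, 5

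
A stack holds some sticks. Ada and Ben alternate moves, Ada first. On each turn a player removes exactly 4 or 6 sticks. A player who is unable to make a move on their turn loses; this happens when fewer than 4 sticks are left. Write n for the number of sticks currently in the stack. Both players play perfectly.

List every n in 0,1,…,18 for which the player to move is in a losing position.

Label each position W (a win for the player to move) or L (a loss). A position with no legal move is L; any other position is W exactly when some move reaches an L, and L when every move reaches a W.
n=0: no move → L
n=1: no move → L
n=2: no move → L
n=3: no move → L
n=4: W (go to 0, an L position)
n=5: W (go to 1, an L position)
n=6: W (go to 2, an L position)
n=7: W (go to 3, an L position)
n=8: W (go to 2, an L position)
n=9: W (go to 3, an L position)
n=10: L (options 6(W), 4(W) are all W)
n=11: L (options 7(W), 5(W) are all W)
n=12: L (options 8(W), 6(W) are all W)
n=13: L (options 9(W), 7(W) are all W)
n=14: W (go to 10, an L position)
n=15: W (go to 11, an L position)
n=16: W (go to 12, an L position)
n=17: W (go to 13, an L position)
n=18: W (go to 12, an L position)
Reading off the rows marked L gives the requested list; there are 8 such values of n.

0, 1, 2, 3, 10, 11, 12, 13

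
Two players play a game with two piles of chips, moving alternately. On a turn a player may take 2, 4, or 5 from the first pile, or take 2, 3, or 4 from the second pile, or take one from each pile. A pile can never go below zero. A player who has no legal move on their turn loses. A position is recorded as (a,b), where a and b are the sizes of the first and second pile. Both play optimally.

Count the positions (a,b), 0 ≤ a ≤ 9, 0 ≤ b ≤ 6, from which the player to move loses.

20

Compute win/loss labels from the base case upward. A position with no move is L. Any other position is W if it can reach an L in one move, else L.
Every move lowers a or b (never raises either), so fill the grid row by row in increasing a, and left to right within a row: each cell's successors are then already labelled.
      b=0  b=1  b=2  b=3  b=4  b=5  b=6
a=0:    L    L    W    W    W    W    L
a=1:    L    W    W    W    W    L    L
a=2:    W    W    L    L    W    W    W
a=3:    W    L    L    W    W    W    W
a=4:    W    W    W    W    L    L    W
a=5:    W    W    W    L    L    W    W
a=6:    W    L    W    W    W    W    W
a=7:    L    W    W    W    W    L    L
a=8:    L    W    W    W    W    W    W
a=9:    W    W    L    W    W    W    W
Cells with no legal move (terminal, hence L): (0,0), (0,1), (1,0).
The remaining L cells, each justified by listing all of its moves:
(0,6): moves to (0,4)(W), (0,3)(W), (0,2)(W); every one is W ⇒ L
(1,5): moves to (1,3)(W), (1,2)(W), (1,1)(W), (0,4)(W); every one is W ⇒ L
(1,6): moves to (1,4)(W), (1,3)(W), (1,2)(W), (0,5)(W); every one is W ⇒ L
(2,2): moves to (0,2)(W), (2,0)(W), (1,1)(W); every one is W ⇒ L
(2,3): moves to (0,3)(W), (2,1)(W), (2,0)(W), (1,2)(W); every one is W ⇒ L
(3,1): moves to (1,1)(W), (2,0)(W); every one is W ⇒ L
(3,2): moves to (1,2)(W), (3,0)(W), (2,1)(W); every one is W ⇒ L
(4,4): moves to (2,4)(W), (0,4)(W), (4,2)(W), (4,1)(W), (4,0)(W), (3,3)(W); every one is W ⇒ L
(4,5): moves to (2,5)(W), (0,5)(W), (4,3)(W), (4,2)(W), (4,1)(W), (3,4)(W); every one is W ⇒ L
(5,3): moves to (3,3)(W), (1,3)(W), (0,3)(W), (5,1)(W), (5,0)(W), (4,2)(W); every one is W ⇒ L
(5,4): moves to (3,4)(W), (1,4)(W), (0,4)(W), (5,2)(W), (5,1)(W), (5,0)(W), (4,3)(W); every one is W ⇒ L
(6,1): moves to (4,1)(W), (2,1)(W), (1,1)(W), (5,0)(W); every one is W ⇒ L
(7,0): moves to (5,0)(W), (3,0)(W), (2,0)(W); every one is W ⇒ L
(7,5): moves to (5,5)(W), (3,5)(W), (2,5)(W), (7,3)(W), (7,2)(W), (7,1)(W), (6,4)(W); every one is W ⇒ L
(7,6): moves to (5,6)(W), (3,6)(W), (2,6)(W), (7,4)(W), (7,3)(W), (7,2)(W), (6,5)(W); every one is W ⇒ L
(8,0): moves to (6,0)(W), (4,0)(W), (3,0)(W); every one is W ⇒ L
(9,2): moves to (7,2)(W), (5,2)(W), (4,2)(W), (9,0)(W), (8,1)(W); every one is W ⇒ L
Every other cell has at least one move into one of the L cells above, so it is W.
L cells per row: a=0: 3, a=1: 3, a=2: 2, a=3: 2, a=4: 2, a=5: 2, a=6: 1, a=7: 3, a=8: 1, a=9: 1; total 20.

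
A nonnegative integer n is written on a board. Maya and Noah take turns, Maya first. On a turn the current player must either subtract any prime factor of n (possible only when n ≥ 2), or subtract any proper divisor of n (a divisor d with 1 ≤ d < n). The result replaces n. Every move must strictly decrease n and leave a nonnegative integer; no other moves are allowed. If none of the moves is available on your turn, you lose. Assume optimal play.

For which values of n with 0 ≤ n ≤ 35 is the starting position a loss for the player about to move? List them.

Work bottom-up. With no move the player to move loses. Otherwise the position is W if at least one move leads to an L position for the opponent, and L if every move leads to a W.
n=0: no move → L
n=1: no move → L
n=2: can move to 0, which is L ⇒ W
n=3: can move to 0, which is L ⇒ W
n=4: moves to 2(W), 3(W); every one is W ⇒ L
n=5: can move to 0, which is L ⇒ W
n=6: can move to 4, which is L ⇒ W
n=7: can move to 0, which is L ⇒ W
n=8: can move to 4, which is L ⇒ W
n=9: moves to 6(W), 8(W); every one is W ⇒ L
n=10: can move to 9, which is L ⇒ W
n=11: can move to 0, which is L ⇒ W
n=12: can move to 9, which is L ⇒ W
n=13: can move to 0, which is L ⇒ W
n=14: moves to 7(W), 12(W), 13(W); every one is W ⇒ L
n=15: can move to 14, which is L ⇒ W
n=16: can move to 14, which is L ⇒ W
n=17: can move to 0, which is L ⇒ W
n=18: can move to 9, which is L ⇒ W
n=19: can move to 0, which is L ⇒ W
n=20: moves to 10(W), 15(W), 16(W), 18(W), 19(W); every one is W ⇒ L
n=21: can move to 14, which is L ⇒ W
n=22: can move to 20, which is L ⇒ W
n=23: can move to 0, which is L ⇒ W
n=24: can move to 20, which is L ⇒ W
n=25: can move to 20, which is L ⇒ W
n=26: moves to 13(W), 24(W), 25(W); every one is W ⇒ L
n=27: can move to 26, which is L ⇒ W
n=28: can move to 14, which is L ⇒ W
n=29: can move to 0, which is L ⇒ W
n=30: can move to 20, which is L ⇒ W
n=31: can move to 0, which is L ⇒ W
n=32: moves to 16(W), 24(W), 28(W), 30(W), 31(W); every one is W ⇒ L
n=33: can move to 32, which is L ⇒ W
n=34: can move to 32, which is L ⇒ W
n=35: moves to 28(W), 30(W), 34(W); every one is W ⇒ L
The losing starting values of n are exactly the entries labelled L in this table (9 of them).

0, 1, 4, 9, 14, 20, 26, 32, 35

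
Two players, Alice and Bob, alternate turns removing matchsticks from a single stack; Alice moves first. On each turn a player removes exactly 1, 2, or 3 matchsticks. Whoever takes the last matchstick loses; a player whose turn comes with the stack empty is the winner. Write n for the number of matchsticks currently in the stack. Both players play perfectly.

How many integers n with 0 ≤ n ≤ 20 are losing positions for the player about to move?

Work bottom-up. With no move the player to move wins. Otherwise the position is W if at least one move leads to an L position for the opponent, and L if every move leads to a W.
n=0: no move; the opponent has just taken the last matchstick and therefore loses → W
n=1: L (sole option 0(W) is W)
n=2: W (go to 1, an L position)
n=3: W (go to 1, an L position)
n=4: W (go to 1, an L position)
n=5: L (options 4(W), 3(W), 2(W) are all W)
n=6: W (go to 5, an L position)
n=7: W (go to 5, an L position)
n=8: W (go to 5, an L position)
n=9: L (options 8(W), 7(W), 6(W) are all W)
n=10: W (go to 9, an L position)
n=11: W (go to 9, an L position)
n=12: W (go to 9, an L position)
n=13: L (options 12(W), 11(W), 10(W) are all W)
n=14: W (go to 13, an L position)
n=15: W (go to 13, an L position)
n=16: W (go to 13, an L position)
n=17: L (options 16(W), 15(W), 14(W) are all W)
n=18: W (go to 17, an L position)
n=19: W (go to 17, an L position)
n=20: W (go to 17, an L position)
L entries with 0 ≤ n ≤ 20: n = 1, 5, 9, 13, 17; that makes 5.

5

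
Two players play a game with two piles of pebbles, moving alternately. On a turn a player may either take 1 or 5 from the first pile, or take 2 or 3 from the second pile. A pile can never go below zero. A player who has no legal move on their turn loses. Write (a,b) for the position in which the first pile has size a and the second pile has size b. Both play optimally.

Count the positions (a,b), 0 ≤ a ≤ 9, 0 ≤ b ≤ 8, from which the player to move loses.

Classify positions by backward induction: terminal positions (no move available) are L. From any other position, the mover wins iff some move reaches an L.
Every move lowers a or b (never raises either), so fill the grid row by row in increasing a, and left to right within a row: each cell's successors are then already labelled.
      b=0  b=1  b=2  b=3  b=4  b=5  b=6  b=7  b=8
a=0:    L    L    W    W    W    L    L    W    W
a=1:    W    W    L    L    W    W    W    L    L
a=2:    L    L    W    W    W    L    L    W    W
a=3:    W    W    L    L    W    W    W    L    L
a=4:    L    L    W    W    W    L    L    W    W
a=5:    W    W    L    L    W    W    W    L    L
a=6:    L    L    W    W    W    L    L    W    W
a=7:    W    W    L    L    W    W    W    L    L
a=8:    L    L    W    W    W    L    L    W    W
a=9:    W    W    L    L    W    W    W    L    L
Cells with no legal move (terminal, hence L): (0,0), (0,1).
The remaining L cells, each justified by listing all of its moves:
(0,5): →(0,3)(W), (0,2)(W) — all W, so L
(0,6): →(0,4)(W), (0,3)(W) — all W, so L
(1,2): →(0,2)(W), (1,0)(W) — all W, so L
(1,3): →(0,3)(W), (1,1)(W), (1,0)(W) — all W, so L
(1,7): →(0,7)(W), (1,5)(W), (1,4)(W) — all W, so L
(1,8): →(0,8)(W), (1,6)(W), (1,5)(W) — all W, so L
(2,0): →(1,0)(W) only, which is W, so L
(2,1): →(1,1)(W) only, which is W, so L
(2,5): →(1,5)(W), (2,3)(W), (2,2)(W) — all W, so L
(2,6): →(1,6)(W), (2,4)(W), (2,3)(W) — all W, so L
(3,2): →(2,2)(W), (3,0)(W) — all W, so L
(3,3): →(2,3)(W), (3,1)(W), (3,0)(W) — all W, so L
(3,7): →(2,7)(W), (3,5)(W), (3,4)(W) — all W, so L
(3,8): →(2,8)(W), (3,6)(W), (3,5)(W) — all W, so L
(4,0): →(3,0)(W) only, which is W, so L
(4,1): →(3,1)(W) only, which is W, so L
(4,5): →(3,5)(W), (4,3)(W), (4,2)(W) — all W, so L
(4,6): →(3,6)(W), (4,4)(W), (4,3)(W) — all W, so L
(5,2): →(4,2)(W), (0,2)(W), (5,0)(W) — all W, so L
(5,3): →(4,3)(W), (0,3)(W), (5,1)(W), (5,0)(W) — all W, so L
(5,7): →(4,7)(W), (0,7)(W), (5,5)(W), (5,4)(W) — all W, so L
(5,8): →(4,8)(W), (0,8)(W), (5,6)(W), (5,5)(W) — all W, so L
(6,0): →(5,0)(W), (1,0)(W) — all W, so L
(6,1): →(5,1)(W), (1,1)(W) — all W, so L
(6,5): →(5,5)(W), (1,5)(W), (6,3)(W), (6,2)(W) — all W, so L
(6,6): →(5,6)(W), (1,6)(W), (6,4)(W), (6,3)(W) — all W, so L
(7,2): →(6,2)(W), (2,2)(W), (7,0)(W) — all W, so L
(7,3): →(6,3)(W), (2,3)(W), (7,1)(W), (7,0)(W) — all W, so L
(7,7): →(6,7)(W), (2,7)(W), (7,5)(W), (7,4)(W) — all W, so L
(7,8): →(6,8)(W), (2,8)(W), (7,6)(W), (7,5)(W) — all W, so L
(8,0): →(7,0)(W), (3,0)(W) — all W, so L
(8,1): →(7,1)(W), (3,1)(W) — all W, so L
(8,5): →(7,5)(W), (3,5)(W), (8,3)(W), (8,2)(W) — all W, so L
(8,6): →(7,6)(W), (3,6)(W), (8,4)(W), (8,3)(W) — all W, so L
(9,2): →(8,2)(W), (4,2)(W), (9,0)(W) — all W, so L
(9,3): →(8,3)(W), (4,3)(W), (9,1)(W), (9,0)(W) — all W, so L
(9,7): →(8,7)(W), (4,7)(W), (9,5)(W), (9,4)(W) — all W, so L
(9,8): →(8,8)(W), (4,8)(W), (9,6)(W), (9,5)(W) — all W, so L
Every other cell has at least one move into one of the L cells above, so it is W.
L cells per row: a=0: 4, a=1: 4, a=2: 4, a=3: 4, a=4: 4, a=5: 4, a=6: 4, a=7: 4, a=8: 4, a=9: 4; total 40.

40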